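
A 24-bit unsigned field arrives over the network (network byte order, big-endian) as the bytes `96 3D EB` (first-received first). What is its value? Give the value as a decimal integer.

In big-endian order the high byte comes first in memory.
The bytes are already most-significant first: 0x963DEB.
0x963DEB = 9846251.

9846251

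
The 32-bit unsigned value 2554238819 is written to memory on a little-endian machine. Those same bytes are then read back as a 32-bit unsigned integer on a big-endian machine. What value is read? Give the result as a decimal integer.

2554238819 in 32-bit hexadecimal is 0x983E9763.
Stored little-endian, the bytes at ascending addresses are 63 97 3E 98.
Read back as big-endian, the last byte is least significant, giving 0x63973E98.
0x63973E98 = 1670856344.

1670856344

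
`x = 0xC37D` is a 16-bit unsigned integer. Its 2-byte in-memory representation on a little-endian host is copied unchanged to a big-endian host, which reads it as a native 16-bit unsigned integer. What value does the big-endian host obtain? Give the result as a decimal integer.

32195

Stored little-endian, the bytes at ascending addresses are 7D C3.
Read back as big-endian, the last byte is least significant, giving 0x7DC3.
0x7DC3 = 32195.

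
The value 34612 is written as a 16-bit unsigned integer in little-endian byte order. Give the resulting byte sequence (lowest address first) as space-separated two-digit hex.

34 87

34612 in hexadecimal, padded to 16 bits, is 0x8734.
Split into bytes (most-significant first): 87 34.
Little-endian stores the least-significant byte at the lowest address.
So at ascending addresses the bytes are 34 87.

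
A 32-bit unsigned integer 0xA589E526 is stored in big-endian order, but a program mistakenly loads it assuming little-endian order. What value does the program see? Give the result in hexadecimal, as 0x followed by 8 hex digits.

0x26E589A5

Stored big-endian, the bytes at ascending addresses are A5 89 E5 26.
Read back as little-endian, the first byte is least significant, giving 0x26E589A5.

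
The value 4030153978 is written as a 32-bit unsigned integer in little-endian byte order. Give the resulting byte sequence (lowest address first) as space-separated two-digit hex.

4030153978 in hexadecimal, padded to 32 bits, is 0xF03744FA.
Split into bytes (most-significant first): F0 37 44 FA.
Little-endian stores the least-significant byte at the lowest address.
So at ascending addresses the bytes are FA 44 37 F0.

FA 44 37 F0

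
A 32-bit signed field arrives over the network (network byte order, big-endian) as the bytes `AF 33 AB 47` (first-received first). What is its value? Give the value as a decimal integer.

-1355568313

Big-endian stores the most-significant byte at the lowest address.
The bytes are already most-significant first: 0xAF33AB47.
Top bit is set, so as a signed 32-bit value this is 0xAF33AB47 − 2^32 = -1355568313.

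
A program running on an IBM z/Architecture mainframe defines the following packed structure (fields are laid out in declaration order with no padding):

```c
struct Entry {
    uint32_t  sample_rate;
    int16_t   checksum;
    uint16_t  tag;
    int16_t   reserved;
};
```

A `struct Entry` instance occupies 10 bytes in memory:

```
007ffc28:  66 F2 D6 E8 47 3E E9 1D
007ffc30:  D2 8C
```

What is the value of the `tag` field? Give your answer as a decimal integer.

`tag` follows `sample_rate` (4 B), `checksum` (2 B), so it starts at offset 4 + 2 = 6 and occupies 2 bytes.
Bytes at offsets 6..7: E9 1D.
Big-endian: lowest address holds the most-significant byte.
The bytes are already most-significant first: 0xE91D.
0xE91D = 59677.

59677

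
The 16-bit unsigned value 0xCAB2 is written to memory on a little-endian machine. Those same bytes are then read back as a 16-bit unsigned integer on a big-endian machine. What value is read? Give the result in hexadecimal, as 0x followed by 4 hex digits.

Stored little-endian, the bytes at ascending addresses are B2 CA.
Read back as big-endian, the last byte is least significant, giving 0xB2CA.

0xB2CA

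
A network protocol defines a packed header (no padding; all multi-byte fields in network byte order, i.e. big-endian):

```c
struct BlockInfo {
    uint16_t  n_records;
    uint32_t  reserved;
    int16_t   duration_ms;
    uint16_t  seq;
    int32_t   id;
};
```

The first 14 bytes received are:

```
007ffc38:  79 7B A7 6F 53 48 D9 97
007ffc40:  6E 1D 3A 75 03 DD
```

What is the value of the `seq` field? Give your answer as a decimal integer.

`seq` follows `n_records` (2 B), `reserved` (4 B), `duration_ms` (2 B), so it starts at offset 2 + 4 + 2 = 8 and occupies 2 bytes.
Bytes at offsets 8..9: 6E 1D.
In big-endian order the high byte comes first in memory.
The bytes are already most-significant first: 0x6E1D.
0x6E1D = 28189.

28189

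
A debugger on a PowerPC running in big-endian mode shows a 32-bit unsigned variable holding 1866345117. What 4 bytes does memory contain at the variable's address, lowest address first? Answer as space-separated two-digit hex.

1866345117 in hexadecimal, padded to 32 bits, is 0x6F3E2A9D.
Split into bytes (most-significant first): 6F 3E 2A 9D.
In big-endian order the high byte comes first in memory.
So the memory order matches the most-significant-first order: 6F 3E 2A 9D.

6F 3E 2A 9D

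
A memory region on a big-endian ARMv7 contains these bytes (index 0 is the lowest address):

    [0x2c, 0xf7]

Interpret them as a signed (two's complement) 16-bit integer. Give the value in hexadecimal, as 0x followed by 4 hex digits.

Big-endian: lowest address holds the most-significant byte.
The bytes are already most-significant first: 0x2CF7.

0x2CF7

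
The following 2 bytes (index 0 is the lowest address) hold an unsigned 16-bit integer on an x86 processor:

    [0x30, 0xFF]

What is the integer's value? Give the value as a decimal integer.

Little-endian stores the least-significant byte at the lowest address.
Reassemble most-significant byte first: FF 30 → 0xFF30.
0xFF30 = 65328.

65328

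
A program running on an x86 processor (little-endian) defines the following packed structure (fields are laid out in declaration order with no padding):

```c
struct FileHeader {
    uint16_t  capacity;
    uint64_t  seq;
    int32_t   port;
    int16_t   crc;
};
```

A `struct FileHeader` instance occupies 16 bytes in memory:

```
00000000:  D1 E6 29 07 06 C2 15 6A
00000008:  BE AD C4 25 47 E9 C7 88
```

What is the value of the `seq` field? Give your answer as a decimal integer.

12519560655818589993

`seq` follows `capacity` (2 bytes), so it starts at byte offset 2 and occupies 8 bytes.
Bytes at offsets 2..9: 29 07 06 C2 15 6A BE AD.
Little-endian: lowest address holds the least-significant byte.
Reassemble most-significant byte first: AD BE 6A 15 C2 06 07 29 → 0xADBE6A15C2060729.
0xADBE6A15C2060729 = 12519560655818589993.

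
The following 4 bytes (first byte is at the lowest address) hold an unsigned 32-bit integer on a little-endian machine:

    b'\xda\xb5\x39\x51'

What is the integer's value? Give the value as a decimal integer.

1362736602

Little-endian stores the least-significant byte at the lowest address.
Reassemble most-significant byte first: 51 39 B5 DA → 0x5139B5DA.
0x5139B5DA = 1362736602.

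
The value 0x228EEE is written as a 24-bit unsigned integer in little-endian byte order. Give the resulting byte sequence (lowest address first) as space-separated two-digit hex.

Split into bytes (most-significant first): 22 8E EE.
Little-endian: lowest address holds the least-significant byte.
So at ascending addresses the bytes are EE 8E 22.

EE 8E 22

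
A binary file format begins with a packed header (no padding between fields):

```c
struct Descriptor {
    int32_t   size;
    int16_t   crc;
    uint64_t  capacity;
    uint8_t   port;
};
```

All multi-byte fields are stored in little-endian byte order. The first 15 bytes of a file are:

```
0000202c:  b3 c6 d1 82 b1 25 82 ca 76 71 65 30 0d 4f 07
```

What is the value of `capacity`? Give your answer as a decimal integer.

`capacity` follows `size` (4 B), `crc` (2 B), so it starts at offset 4 + 2 = 6 and occupies 8 bytes.
Bytes at offsets 6..13: 82 CA 76 71 65 30 0D 4F.
Little-endian stores the least-significant byte at the lowest address.
Reassemble most-significant byte first: 4F 0D 30 65 71 76 CA 82 → 0x4F0D30657176CA82.
0x4F0D30657176CA82 = 5696262315946986114.

5696262315946986114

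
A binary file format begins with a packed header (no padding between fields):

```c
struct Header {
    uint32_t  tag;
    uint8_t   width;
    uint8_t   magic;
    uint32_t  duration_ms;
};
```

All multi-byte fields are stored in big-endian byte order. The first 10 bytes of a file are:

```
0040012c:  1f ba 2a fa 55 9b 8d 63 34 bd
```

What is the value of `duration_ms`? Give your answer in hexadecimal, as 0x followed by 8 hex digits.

0x8D6334BD

`duration_ms` follows `tag` (4 B), `width` (1 B), `magic` (1 B), so it starts at offset 4 + 1 + 1 = 6 and occupies 4 bytes.
Bytes at offsets 6..9: 8D 63 34 BD.
Big-endian: lowest address holds the most-significant byte.
The bytes are already most-significant first: 0x8D6334BD.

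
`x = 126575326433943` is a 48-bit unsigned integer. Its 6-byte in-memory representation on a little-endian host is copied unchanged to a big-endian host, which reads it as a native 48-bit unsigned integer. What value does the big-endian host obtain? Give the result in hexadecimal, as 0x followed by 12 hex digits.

0x97925E9D1E73

126575326433943 in 48-bit hexadecimal is 0x731E9D5E9297.
Stored little-endian, the bytes at ascending addresses are 97 92 5E 9D 1E 73.
Read back as big-endian, the last byte is least significant, giving 0x97925E9D1E73.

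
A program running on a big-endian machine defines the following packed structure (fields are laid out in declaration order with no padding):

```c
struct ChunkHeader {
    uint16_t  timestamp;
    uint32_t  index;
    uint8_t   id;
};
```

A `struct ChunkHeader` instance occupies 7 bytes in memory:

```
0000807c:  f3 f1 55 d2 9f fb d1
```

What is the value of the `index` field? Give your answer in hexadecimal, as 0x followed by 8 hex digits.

0x55D29FFB

`index` follows `timestamp` (2 bytes), so it starts at byte offset 2 and occupies 4 bytes.
Bytes at offsets 2..5: 55 D2 9F FB.
In big-endian order the high byte comes first in memory.
The bytes are already most-significant first: 0x55D29FFB.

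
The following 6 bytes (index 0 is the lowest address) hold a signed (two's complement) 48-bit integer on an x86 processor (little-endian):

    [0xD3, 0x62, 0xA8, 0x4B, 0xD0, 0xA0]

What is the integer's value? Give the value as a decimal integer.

-104658493742381

In little-endian order the low byte comes first in memory.
Reassemble most-significant byte first: A0 D0 4B A8 62 D3 → 0xA0D04BA862D3.
Top bit is set, so as a signed 48-bit value this is 0xA0D04BA862D3 − 2^48 = -104658493742381.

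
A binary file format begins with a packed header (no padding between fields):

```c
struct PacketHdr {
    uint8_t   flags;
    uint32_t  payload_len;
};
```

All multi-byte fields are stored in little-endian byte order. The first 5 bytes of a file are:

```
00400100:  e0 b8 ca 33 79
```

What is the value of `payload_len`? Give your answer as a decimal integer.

`payload_len` follows `flags` (1 byte), so it starts at byte offset 1 and occupies 4 bytes.
Bytes at offsets 1..4: B8 CA 33 79.
Little-endian stores the least-significant byte at the lowest address.
Reassemble most-significant byte first: 79 33 CA B8 → 0x7933CAB8.
0x7933CAB8 = 2033437368.

2033437368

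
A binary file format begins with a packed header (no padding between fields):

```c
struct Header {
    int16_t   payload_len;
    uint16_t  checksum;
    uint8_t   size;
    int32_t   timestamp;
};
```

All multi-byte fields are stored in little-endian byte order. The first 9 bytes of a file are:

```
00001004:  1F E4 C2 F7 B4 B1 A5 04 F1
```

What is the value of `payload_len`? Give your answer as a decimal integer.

-7137

`payload_len` is the first field, at byte offset 0, occupying 2 bytes.
Bytes at offsets 0..1: 1F E4.
In little-endian order the low byte comes first in memory.
Reassemble most-significant byte first: E4 1F → 0xE41F.
Top bit is set, so as a signed 16-bit value this is 0xE41F − 2^16 = -7137.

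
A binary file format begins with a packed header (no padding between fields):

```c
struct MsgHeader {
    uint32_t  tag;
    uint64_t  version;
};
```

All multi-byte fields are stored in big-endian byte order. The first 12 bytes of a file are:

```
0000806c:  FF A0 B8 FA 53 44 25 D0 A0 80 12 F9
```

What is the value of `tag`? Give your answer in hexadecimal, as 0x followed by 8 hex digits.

`tag` is the first field, at byte offset 0, occupying 4 bytes.
Bytes at offsets 0..3: FF A0 B8 FA.
Big-endian stores the most-significant byte at the lowest address.
The bytes are already most-significant first: 0xFFA0B8FA.

0xFFA0B8FA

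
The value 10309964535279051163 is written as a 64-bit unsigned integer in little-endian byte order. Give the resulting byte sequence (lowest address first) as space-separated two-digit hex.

9B E1 2E CC 1E 5A 14 8F

10309964535279051163 in hexadecimal, padded to 64 bits, is 0x8F145A1ECC2EE19B.
Split into bytes (most-significant first): 8F 14 5A 1E CC 2E E1 9B.
Little-endian: lowest address holds the least-significant byte.
So at ascending addresses the bytes are 9B E1 2E CC 1E 5A 14 8F.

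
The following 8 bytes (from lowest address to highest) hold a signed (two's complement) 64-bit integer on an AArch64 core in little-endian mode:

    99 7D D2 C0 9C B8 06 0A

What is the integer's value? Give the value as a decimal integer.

In little-endian order the low byte comes first in memory.
Reassemble most-significant byte first: 0A 06 B8 9C C0 D2 7D 99 → 0x0A06B89CC0D27D99.
0x0A06B89CC0D27D99 = 722467773628972441.

722467773628972441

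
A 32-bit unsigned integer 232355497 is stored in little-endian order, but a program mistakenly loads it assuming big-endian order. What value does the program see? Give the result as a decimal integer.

2843138317

232355497 in 32-bit hexadecimal is 0x0DD976A9.
Stored little-endian, the bytes at ascending addresses are A9 76 D9 0D.
Read back as big-endian, the last byte is least significant, giving 0xA976D90D.
0xA976D90D = 2843138317.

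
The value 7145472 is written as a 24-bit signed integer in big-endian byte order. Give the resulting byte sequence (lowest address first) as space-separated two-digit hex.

7145472 in hexadecimal, padded to 24 bits, is 0x6D0800.
Split into bytes (most-significant first): 6D 08 00.
Big-endian stores the most-significant byte at the lowest address.
So the memory order matches the most-significant-first order: 6D 08 00.

6D 08 00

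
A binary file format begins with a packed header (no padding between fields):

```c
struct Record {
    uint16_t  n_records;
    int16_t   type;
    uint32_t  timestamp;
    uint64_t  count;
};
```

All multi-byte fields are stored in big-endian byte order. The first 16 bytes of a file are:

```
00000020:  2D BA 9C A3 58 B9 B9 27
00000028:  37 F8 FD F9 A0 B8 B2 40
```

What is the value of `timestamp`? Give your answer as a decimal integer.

`timestamp` follows `n_records` (2 B), `type` (2 B), so it starts at offset 2 + 2 = 4 and occupies 4 bytes.
Bytes at offsets 4..7: 58 B9 B9 27.
In big-endian order the high byte comes first in memory.
The bytes are already most-significant first: 0x58B9B927.
0x58B9B927 = 1488566567.

1488566567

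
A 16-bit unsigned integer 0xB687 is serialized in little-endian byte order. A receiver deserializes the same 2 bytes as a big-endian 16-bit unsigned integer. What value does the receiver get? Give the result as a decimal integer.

Stored little-endian, the bytes at ascending addresses are 87 B6.
Read back as big-endian, the last byte is least significant, giving 0x87B6.
0x87B6 = 34742.

34742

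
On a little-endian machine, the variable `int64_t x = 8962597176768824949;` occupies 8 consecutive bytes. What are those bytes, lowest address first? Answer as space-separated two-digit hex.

8962597176768824949 in hexadecimal, padded to 64 bits, is 0x7C618AA57A398675.
Split into bytes (most-significant first): 7C 61 8A A5 7A 39 86 75.
In little-endian order the low byte comes first in memory.
So at ascending addresses the bytes are 75 86 39 7A A5 8A 61 7C.

75 86 39 7A A5 8A 61 7C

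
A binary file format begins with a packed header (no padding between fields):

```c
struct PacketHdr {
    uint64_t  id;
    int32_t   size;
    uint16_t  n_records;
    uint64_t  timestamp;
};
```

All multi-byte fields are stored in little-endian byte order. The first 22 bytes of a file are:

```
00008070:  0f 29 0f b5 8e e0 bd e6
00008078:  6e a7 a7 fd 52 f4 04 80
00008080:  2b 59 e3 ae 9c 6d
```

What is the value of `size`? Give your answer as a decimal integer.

`size` follows `id` (8 bytes), so it starts at byte offset 8 and occupies 4 bytes.
Bytes at offsets 8..11: 6E A7 A7 FD.
Little-endian: lowest address holds the least-significant byte.
Reassemble most-significant byte first: FD A7 A7 6E → 0xFDA7A76E.
Top bit is set, so as a signed 32-bit value this is 0xFDA7A76E − 2^32 = -39344274.

-39344274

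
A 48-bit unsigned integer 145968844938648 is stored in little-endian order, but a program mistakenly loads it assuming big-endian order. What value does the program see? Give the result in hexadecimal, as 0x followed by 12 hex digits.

145968844938648 in 48-bit hexadecimal is 0x84C205269D98.
Stored little-endian, the bytes at ascending addresses are 98 9D 26 05 C2 84.
Read back as big-endian, the last byte is least significant, giving 0x989D2605C284.

0x989D2605C284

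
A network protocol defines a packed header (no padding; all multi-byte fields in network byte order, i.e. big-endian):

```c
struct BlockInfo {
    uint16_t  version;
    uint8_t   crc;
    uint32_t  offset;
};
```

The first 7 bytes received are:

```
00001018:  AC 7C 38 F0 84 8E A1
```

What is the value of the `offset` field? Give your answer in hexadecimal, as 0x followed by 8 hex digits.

`offset` follows `version` (2 B), `crc` (1 B), so it starts at offset 2 + 1 = 3 and occupies 4 bytes.
Bytes at offsets 3..6: F0 84 8E A1.
In big-endian order the high byte comes first in memory.
The bytes are already most-significant first: 0xF0848EA1.

0xF0848EA1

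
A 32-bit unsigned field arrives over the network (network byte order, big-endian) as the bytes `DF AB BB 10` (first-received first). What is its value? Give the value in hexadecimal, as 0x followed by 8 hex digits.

In big-endian order the high byte comes first in memory.
The bytes are already most-significant first: 0xDFABBB10.

0xDFABBB10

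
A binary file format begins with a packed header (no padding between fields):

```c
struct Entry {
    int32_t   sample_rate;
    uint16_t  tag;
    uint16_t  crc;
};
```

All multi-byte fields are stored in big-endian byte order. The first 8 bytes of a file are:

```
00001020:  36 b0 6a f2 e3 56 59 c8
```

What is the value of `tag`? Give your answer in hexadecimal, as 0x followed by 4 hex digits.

`tag` follows `sample_rate` (4 bytes), so it starts at byte offset 4 and occupies 2 bytes.
Bytes at offsets 4..5: E3 56.
Big-endian: lowest address holds the most-significant byte.
The bytes are already most-significant first: 0xE356.

0xE356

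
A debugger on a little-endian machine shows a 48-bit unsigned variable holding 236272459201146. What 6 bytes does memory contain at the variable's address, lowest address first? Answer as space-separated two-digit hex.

236272459201146 in hexadecimal, padded to 48 bits, is 0xD6E378003A7A.
Split into bytes (most-significant first): D6 E3 78 00 3A 7A.
Little-endian stores the least-significant byte at the lowest address.
So at ascending addresses the bytes are 7A 3A 00 78 E3 D6.

7A 3A 00 78 E3 D6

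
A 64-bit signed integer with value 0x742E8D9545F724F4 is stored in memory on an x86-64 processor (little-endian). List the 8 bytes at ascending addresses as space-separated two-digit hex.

F4 24 F7 45 95 8D 2E 74

Split into bytes (most-significant first): 74 2E 8D 95 45 F7 24 F4.
Little-endian stores the least-significant byte at the lowest address.
So at ascending addresses the bytes are F4 24 F7 45 95 8D 2E 74.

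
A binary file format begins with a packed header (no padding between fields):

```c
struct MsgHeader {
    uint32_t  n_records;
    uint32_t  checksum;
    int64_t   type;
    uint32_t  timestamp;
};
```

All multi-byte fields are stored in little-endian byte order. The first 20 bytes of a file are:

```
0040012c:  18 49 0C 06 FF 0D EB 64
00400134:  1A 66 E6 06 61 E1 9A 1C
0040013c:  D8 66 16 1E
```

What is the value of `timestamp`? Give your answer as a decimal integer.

504784600

`timestamp` follows `n_records` (4 B), `checksum` (4 B), `type` (8 B), so it starts at offset 4 + 4 + 8 = 16 and occupies 4 bytes.
Bytes at offsets 16..19: D8 66 16 1E.
In little-endian order the low byte comes first in memory.
Reassemble most-significant byte first: 1E 16 66 D8 → 0x1E1666D8.
0x1E1666D8 = 504784600.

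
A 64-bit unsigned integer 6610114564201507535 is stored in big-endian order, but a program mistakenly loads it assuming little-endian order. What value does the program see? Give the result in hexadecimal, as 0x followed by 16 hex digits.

0xCFEADD9B2CD8BB5B

6610114564201507535 in 64-bit hexadecimal is 0x5BBBD82C9BDDEACF.
Stored big-endian, the bytes at ascending addresses are 5B BB D8 2C 9B DD EA CF.
Read back as little-endian, the first byte is least significant, giving 0xCFEADD9B2CD8BB5B.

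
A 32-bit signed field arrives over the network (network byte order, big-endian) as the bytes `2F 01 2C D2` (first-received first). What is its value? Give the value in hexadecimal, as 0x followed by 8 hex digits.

Big-endian stores the most-significant byte at the lowest address.
The bytes are already most-significant first: 0x2F012CD2.

0x2F012CD2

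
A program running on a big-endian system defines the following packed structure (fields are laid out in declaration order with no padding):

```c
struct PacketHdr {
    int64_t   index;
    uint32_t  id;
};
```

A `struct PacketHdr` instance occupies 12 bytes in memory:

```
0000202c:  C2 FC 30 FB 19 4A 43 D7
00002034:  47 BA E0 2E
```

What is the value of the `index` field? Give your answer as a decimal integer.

`index` is the first field, at byte offset 0, occupying 8 bytes.
Bytes at offsets 0..7: C2 FC 30 FB 19 4A 43 D7.
Big-endian stores the most-significant byte at the lowest address.
The bytes are already most-significant first: 0xC2FC30FB194A43D7.
Top bit is set, so as a signed 64-bit value this is 0xC2FC30FB194A43D7 − 2^64 = -4396585281201224745.

-4396585281201224745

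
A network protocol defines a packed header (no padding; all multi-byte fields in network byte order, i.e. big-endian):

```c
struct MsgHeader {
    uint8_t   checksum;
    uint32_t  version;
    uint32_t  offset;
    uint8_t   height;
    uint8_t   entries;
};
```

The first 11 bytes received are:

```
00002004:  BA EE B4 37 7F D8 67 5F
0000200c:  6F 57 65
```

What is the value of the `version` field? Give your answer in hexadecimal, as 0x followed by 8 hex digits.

`version` follows `checksum` (1 byte), so it starts at byte offset 1 and occupies 4 bytes.
Bytes at offsets 1..4: EE B4 37 7F.
In big-endian order the high byte comes first in memory.
The bytes are already most-significant first: 0xEEB4377F.

0xEEB4377F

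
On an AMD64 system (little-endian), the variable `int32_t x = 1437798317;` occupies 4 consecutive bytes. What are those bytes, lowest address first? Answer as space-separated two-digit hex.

1437798317 in hexadecimal, padded to 32 bits, is 0x55B30FAD.
Split into bytes (most-significant first): 55 B3 0F AD.
Little-endian: lowest address holds the least-significant byte.
So at ascending addresses the bytes are AD 0F B3 55.

AD 0F B3 55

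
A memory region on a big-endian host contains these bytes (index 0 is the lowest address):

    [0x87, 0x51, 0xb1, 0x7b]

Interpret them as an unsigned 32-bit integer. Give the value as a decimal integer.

In big-endian order the high byte comes first in memory.
The bytes are already most-significant first: 0x8751B17B.
0x8751B17B = 2270278011.

2270278011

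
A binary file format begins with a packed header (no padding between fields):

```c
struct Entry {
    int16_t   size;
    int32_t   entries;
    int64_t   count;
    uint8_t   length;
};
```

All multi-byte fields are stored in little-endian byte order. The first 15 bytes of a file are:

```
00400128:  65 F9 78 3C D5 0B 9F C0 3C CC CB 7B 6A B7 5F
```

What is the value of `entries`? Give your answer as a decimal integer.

`entries` follows `size` (2 bytes), so it starts at byte offset 2 and occupies 4 bytes.
Bytes at offsets 2..5: 78 3C D5 0B.
Little-endian stores the least-significant byte at the lowest address.
Reassemble most-significant byte first: 0B D5 3C 78 → 0x0BD53C78.
0x0BD53C78 = 198524024.

198524024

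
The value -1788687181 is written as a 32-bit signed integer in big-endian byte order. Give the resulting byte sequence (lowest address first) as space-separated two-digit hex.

95 62 CC B3

Two's complement of -1788687181 in 32 bits: 1788687181 = 0x6A9D334D; invert → 0x9562CCB2; add 1 → 0x9562CCB3.
Split into bytes (most-significant first): 95 62 CC B3.
Big-endian: lowest address holds the most-significant byte.
So the memory order matches the most-significant-first order: 95 62 CC B3.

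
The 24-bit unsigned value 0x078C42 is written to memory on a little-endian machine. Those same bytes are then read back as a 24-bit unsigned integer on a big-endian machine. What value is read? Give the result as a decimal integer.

4361223

Stored little-endian, the bytes at ascending addresses are 42 8C 07.
Read back as big-endian, the last byte is least significant, giving 0x428C07.
0x428C07 = 4361223.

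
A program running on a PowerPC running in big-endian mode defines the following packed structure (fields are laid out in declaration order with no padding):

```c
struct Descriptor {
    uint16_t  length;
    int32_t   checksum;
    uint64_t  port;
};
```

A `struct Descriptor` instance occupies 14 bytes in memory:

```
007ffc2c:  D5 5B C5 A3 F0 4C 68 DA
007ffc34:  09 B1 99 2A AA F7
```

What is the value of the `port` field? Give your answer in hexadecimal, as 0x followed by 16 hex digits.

0x68DA09B1992AAAF7

`port` follows `length` (2 B), `checksum` (4 B), so it starts at offset 2 + 4 = 6 and occupies 8 bytes.
Bytes at offsets 6..13: 68 DA 09 B1 99 2A AA F7.
Big-endian: lowest address holds the most-significant byte.
The bytes are already most-significant first: 0x68DA09B1992AAAF7.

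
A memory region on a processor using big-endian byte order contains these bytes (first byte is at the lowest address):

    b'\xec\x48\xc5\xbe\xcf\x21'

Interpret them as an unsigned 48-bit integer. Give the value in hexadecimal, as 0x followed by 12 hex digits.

In big-endian order the high byte comes first in memory.
The bytes are already most-significant first: 0xEC48C5BECF21.

0xEC48C5BECF21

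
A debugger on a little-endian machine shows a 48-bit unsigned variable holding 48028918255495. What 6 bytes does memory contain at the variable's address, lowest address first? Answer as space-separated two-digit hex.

48028918255495 in hexadecimal, padded to 48 bits, is 0x2BAE9A9C8F87.
Split into bytes (most-significant first): 2B AE 9A 9C 8F 87.
Little-endian stores the least-significant byte at the lowest address.
So at ascending addresses the bytes are 87 8F 9C 9A AE 2B.

87 8F 9C 9A AE 2B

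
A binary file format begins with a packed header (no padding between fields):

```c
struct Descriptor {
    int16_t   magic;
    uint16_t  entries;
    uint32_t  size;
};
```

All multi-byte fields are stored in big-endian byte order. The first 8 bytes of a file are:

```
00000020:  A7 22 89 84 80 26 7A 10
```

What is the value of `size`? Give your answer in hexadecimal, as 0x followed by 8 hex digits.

0x80267A10

`size` follows `magic` (2 B), `entries` (2 B), so it starts at offset 2 + 2 = 4 and occupies 4 bytes.
Bytes at offsets 4..7: 80 26 7A 10.
Big-endian stores the most-significant byte at the lowest address.
The bytes are already most-significant first: 0x80267A10.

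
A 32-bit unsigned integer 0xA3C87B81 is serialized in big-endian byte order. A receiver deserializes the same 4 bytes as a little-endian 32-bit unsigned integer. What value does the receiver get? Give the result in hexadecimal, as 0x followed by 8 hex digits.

Stored big-endian, the bytes at ascending addresses are A3 C8 7B 81.
Read back as little-endian, the first byte is least significant, giving 0x817BC8A3.

0x817BC8A3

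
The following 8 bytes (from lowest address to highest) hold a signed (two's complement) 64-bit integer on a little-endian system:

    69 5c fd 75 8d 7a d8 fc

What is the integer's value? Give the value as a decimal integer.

-227297033193694103

Little-endian stores the least-significant byte at the lowest address.
Reassemble most-significant byte first: FC D8 7A 8D 75 FD 5C 69 → 0xFCD87A8D75FD5C69.
Top bit is set, so as a signed 64-bit value this is 0xFCD87A8D75FD5C69 − 2^64 = -227297033193694103.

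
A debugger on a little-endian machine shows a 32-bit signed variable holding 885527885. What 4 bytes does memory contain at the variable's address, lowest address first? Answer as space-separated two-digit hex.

885527885 in hexadecimal, padded to 32 bits, is 0x34C8154D.
Split into bytes (most-significant first): 34 C8 15 4D.
Little-endian: lowest address holds the least-significant byte.
So at ascending addresses the bytes are 4D 15 C8 34.

4D 15 C8 34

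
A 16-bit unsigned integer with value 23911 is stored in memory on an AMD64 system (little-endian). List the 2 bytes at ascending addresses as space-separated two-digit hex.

23911 in hexadecimal, padded to 16 bits, is 0x5D67.
Split into bytes (most-significant first): 5D 67.
In little-endian order the low byte comes first in memory.
So at ascending addresses the bytes are 67 5D.

67 5D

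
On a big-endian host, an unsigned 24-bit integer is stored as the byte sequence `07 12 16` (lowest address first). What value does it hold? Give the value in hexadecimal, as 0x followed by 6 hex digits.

In big-endian order the high byte comes first in memory.
The bytes are already most-significant first: 0x071216.

0x071216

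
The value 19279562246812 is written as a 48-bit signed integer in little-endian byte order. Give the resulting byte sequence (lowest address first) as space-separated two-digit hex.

19279562246812 in hexadecimal, padded to 48 bits, is 0x1188DF758A9C.
Split into bytes (most-significant first): 11 88 DF 75 8A 9C.
Little-endian: lowest address holds the least-significant byte.
So at ascending addresses the bytes are 9C 8A 75 DF 88 11.

9C 8A 75 DF 88 11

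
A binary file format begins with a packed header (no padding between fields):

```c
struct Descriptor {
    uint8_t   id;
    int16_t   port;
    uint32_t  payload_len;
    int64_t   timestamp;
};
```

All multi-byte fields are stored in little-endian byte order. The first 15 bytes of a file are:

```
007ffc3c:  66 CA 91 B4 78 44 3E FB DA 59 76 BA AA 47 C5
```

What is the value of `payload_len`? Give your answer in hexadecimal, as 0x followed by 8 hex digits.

`payload_len` follows `id` (1 B), `port` (2 B), so it starts at offset 1 + 2 = 3 and occupies 4 bytes.
Bytes at offsets 3..6: B4 78 44 3E.
Little-endian stores the least-significant byte at the lowest address.
Reassemble most-significant byte first: 3E 44 78 B4 → 0x3E4478B4.

0x3E4478B4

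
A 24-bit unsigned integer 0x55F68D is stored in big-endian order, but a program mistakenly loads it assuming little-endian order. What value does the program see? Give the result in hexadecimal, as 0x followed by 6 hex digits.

0x8DF655

Stored big-endian, the bytes at ascending addresses are 55 F6 8D.
Read back as little-endian, the first byte is least significant, giving 0x8DF655.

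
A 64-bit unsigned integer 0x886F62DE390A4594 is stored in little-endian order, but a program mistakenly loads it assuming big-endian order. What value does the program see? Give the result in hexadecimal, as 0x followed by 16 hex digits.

0x94450A39DE626F88

Stored little-endian, the bytes at ascending addresses are 94 45 0A 39 DE 62 6F 88.
Read back as big-endian, the last byte is least significant, giving 0x94450A39DE626F88.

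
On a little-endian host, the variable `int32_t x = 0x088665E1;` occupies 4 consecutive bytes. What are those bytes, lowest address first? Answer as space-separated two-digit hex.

E1 65 86 08

Split into bytes (most-significant first): 08 86 65 E1.
Little-endian: lowest address holds the least-significant byte.
So at ascending addresses the bytes are E1 65 86 08.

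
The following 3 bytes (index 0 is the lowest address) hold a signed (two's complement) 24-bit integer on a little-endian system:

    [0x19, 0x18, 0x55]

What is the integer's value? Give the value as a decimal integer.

Little-endian stores the least-significant byte at the lowest address.
Reassemble most-significant byte first: 55 18 19 → 0x551819.
0x551819 = 5576729.

5576729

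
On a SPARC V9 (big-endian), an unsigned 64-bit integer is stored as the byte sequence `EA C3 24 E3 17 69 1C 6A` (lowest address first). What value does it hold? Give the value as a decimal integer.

Big-endian stores the most-significant byte at the lowest address.
The bytes are already most-significant first: 0xEAC324E317691C6A.
0xEAC324E317691C6A = 16916405183102655594.

16916405183102655594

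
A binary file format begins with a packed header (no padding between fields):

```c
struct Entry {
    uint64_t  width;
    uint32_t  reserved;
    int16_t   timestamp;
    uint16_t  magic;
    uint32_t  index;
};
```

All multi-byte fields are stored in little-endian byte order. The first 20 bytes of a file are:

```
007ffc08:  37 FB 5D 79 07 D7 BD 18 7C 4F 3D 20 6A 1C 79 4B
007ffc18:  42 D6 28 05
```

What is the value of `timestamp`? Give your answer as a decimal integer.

7274

`timestamp` follows `width` (8 B), `reserved` (4 B), so it starts at offset 8 + 4 = 12 and occupies 2 bytes.
Bytes at offsets 12..13: 6A 1C.
In little-endian order the low byte comes first in memory.
Reassemble most-significant byte first: 1C 6A → 0x1C6A.
0x1C6A = 7274.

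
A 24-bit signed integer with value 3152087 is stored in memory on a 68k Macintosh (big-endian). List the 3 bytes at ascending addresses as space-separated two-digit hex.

30 18 D7

3152087 in hexadecimal, padded to 24 bits, is 0x3018D7.
Split into bytes (most-significant first): 30 18 D7.
Big-endian: lowest address holds the most-significant byte.
So the memory order matches the most-significant-first order: 30 18 D7.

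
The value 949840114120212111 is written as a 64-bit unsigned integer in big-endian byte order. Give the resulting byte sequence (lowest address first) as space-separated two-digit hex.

0D 2E 82 8D 23 8D 3E 8F

949840114120212111 in hexadecimal, padded to 64 bits, is 0x0D2E828D238D3E8F.
Split into bytes (most-significant first): 0D 2E 82 8D 23 8D 3E 8F.
Big-endian: lowest address holds the most-significant byte.
So the memory order matches the most-significant-first order: 0D 2E 82 8D 23 8D 3E 8F.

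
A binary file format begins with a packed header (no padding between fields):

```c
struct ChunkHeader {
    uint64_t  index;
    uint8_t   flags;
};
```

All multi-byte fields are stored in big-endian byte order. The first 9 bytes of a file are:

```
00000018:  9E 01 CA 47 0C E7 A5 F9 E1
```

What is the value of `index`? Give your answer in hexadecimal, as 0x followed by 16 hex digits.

`index` is the first field, at byte offset 0, occupying 8 bytes.
Bytes at offsets 0..7: 9E 01 CA 47 0C E7 A5 F9.
In big-endian order the high byte comes first in memory.
The bytes are already most-significant first: 0x9E01CA470CE7A5F9.

0x9E01CA470CE7A5F9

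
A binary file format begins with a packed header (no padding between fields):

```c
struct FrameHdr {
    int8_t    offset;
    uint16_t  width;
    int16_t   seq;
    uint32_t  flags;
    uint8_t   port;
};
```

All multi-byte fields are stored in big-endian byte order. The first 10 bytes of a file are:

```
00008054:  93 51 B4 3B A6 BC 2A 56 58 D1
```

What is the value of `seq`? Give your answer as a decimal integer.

15270

`seq` follows `offset` (1 B), `width` (2 B), so it starts at offset 1 + 2 = 3 and occupies 2 bytes.
Bytes at offsets 3..4: 3B A6.
Big-endian stores the most-significant byte at the lowest address.
The bytes are already most-significant first: 0x3BA6.
0x3BA6 = 15270.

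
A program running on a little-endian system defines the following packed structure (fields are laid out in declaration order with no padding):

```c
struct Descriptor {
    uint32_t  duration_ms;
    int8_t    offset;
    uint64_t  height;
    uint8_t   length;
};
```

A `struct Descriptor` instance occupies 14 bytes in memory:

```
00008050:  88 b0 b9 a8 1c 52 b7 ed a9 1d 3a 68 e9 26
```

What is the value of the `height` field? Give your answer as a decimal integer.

16818756707494508370

`height` follows `duration_ms` (4 B), `offset` (1 B), so it starts at offset 4 + 1 = 5 and occupies 8 bytes.
Bytes at offsets 5..12: 52 B7 ED A9 1D 3A 68 E9.
Little-endian: lowest address holds the least-significant byte.
Reassemble most-significant byte first: E9 68 3A 1D A9 ED B7 52 → 0xE9683A1DA9EDB752.
0xE9683A1DA9EDB752 = 16818756707494508370.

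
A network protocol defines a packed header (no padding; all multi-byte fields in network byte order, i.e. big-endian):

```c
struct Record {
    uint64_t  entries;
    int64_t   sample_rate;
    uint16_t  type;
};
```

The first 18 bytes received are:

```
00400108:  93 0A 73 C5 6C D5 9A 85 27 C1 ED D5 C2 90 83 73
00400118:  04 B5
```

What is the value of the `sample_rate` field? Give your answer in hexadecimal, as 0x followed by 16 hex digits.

0x27C1EDD5C2908373

`sample_rate` follows `entries` (8 bytes), so it starts at byte offset 8 and occupies 8 bytes.
Bytes at offsets 8..15: 27 C1 ED D5 C2 90 83 73.
Big-endian: lowest address holds the most-significant byte.
The bytes are already most-significant first: 0x27C1EDD5C2908373.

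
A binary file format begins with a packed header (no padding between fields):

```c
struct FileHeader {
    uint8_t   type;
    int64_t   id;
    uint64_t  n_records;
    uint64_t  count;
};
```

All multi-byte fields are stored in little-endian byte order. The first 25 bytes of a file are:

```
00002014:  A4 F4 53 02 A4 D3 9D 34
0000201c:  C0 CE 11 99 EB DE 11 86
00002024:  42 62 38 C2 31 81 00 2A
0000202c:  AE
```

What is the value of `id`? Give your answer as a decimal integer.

`id` follows `type` (1 byte), so it starts at byte offset 1 and occupies 8 bytes.
Bytes at offsets 1..8: F4 53 02 A4 D3 9D 34 C0.
Little-endian: lowest address holds the least-significant byte.
Reassemble most-significant byte first: C0 34 9D D3 A4 02 53 F4 → 0xC0349DD3A40253F4.
Top bit is set, so as a signed 64-bit value this is 0xC0349DD3A40253F4 − 2^64 = -4596875787323157516.

-4596875787323157516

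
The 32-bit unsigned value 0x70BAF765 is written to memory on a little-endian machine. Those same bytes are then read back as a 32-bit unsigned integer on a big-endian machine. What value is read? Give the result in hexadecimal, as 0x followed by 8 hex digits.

0x65F7BA70

Stored little-endian, the bytes at ascending addresses are 65 F7 BA 70.
Read back as big-endian, the last byte is least significant, giving 0x65F7BA70.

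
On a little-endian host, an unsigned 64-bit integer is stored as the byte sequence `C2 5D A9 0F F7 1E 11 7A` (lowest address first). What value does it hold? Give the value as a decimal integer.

Little-endian stores the least-significant byte at the lowest address.
Reassemble most-significant byte first: 7A 11 1E F7 0F A9 5D C2 → 0x7A111EF70FA95DC2.
0x7A111EF70FA95DC2 = 8795845593699802562.

8795845593699802562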